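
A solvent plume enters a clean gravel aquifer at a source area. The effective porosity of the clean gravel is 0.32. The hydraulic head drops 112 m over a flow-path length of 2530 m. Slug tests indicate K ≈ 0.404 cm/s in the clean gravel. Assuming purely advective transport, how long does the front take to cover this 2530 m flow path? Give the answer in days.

52.4

Convert K: 0.404 cm/s × 864 = 349.1 m/day.
Hydraulic gradient i = Δh / L = 112 / 2530 = 0.04427.
Darcy flux q = K · i = 349.1 × 0.04427 = 15.45 m/day.
Seepage velocity v = q / n_e = 15.45 / 0.32 = 48.29 m/day.
Travel time t = L / v = 2530 / 48.29 = 52.39 days.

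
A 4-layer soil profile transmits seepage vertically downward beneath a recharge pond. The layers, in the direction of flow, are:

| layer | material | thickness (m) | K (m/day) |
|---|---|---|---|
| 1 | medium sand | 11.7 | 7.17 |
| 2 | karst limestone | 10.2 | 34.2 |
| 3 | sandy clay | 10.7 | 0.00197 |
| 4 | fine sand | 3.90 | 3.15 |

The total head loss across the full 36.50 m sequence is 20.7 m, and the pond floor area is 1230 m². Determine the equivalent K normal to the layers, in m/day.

0.00672

Flow is perpendicular to layering, so the layers act in series and the equivalent K is the thickness-weighted harmonic mean.
Total thickness L = 11.7 + 10.2 + 10.7 + 3.90 = 36.50 m.
Σ(b_i/K_i) = 11.7/7.17 + 10.2/34.2 + 10.7/0.00197 + 3.90/3.15 = 5435 d.
K_eq = L / Σ(b_i/K_i) = 36.50 / 5435 = 0.006716 m/day.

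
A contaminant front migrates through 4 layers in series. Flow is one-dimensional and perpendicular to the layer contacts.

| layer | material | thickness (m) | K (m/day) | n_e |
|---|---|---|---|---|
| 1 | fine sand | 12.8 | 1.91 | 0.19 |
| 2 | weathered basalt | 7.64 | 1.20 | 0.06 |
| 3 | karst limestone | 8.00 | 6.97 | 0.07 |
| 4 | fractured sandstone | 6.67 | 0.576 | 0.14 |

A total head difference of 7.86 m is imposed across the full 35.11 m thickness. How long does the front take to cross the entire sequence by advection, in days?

14.4

With flow normal to the layers, continuity requires the same specific discharge q through every layer.
Σ(b_i/K_i) = 12.8/1.91 + 7.64/1.20 + 8.00/6.97 + 6.67/0.576 = 25.80 d.
q = Δh / Σ(b_i/K_i) = 7.86 / 25.80 = 0.3047 m/day.
In each layer the seepage velocity is v_i = q/n_i, so the layer transit time is t_i = b_i·n_i / q:
  layer 1 (fine sand): t_1 = 12.8 × 0.19 / 0.3047 = 7.982 d
  layer 2 (weathered basalt): t_2 = 7.64 × 0.06 / 0.3047 = 1.504 d
  layer 3 (karst limestone): t_3 = 8.00 × 0.07 / 0.3047 = 1.838 d
  layer 4 (fractured sandstone): t_4 = 6.67 × 0.14 / 0.3047 = 3.065 d
Total t = Σ t_i = 14.39 days.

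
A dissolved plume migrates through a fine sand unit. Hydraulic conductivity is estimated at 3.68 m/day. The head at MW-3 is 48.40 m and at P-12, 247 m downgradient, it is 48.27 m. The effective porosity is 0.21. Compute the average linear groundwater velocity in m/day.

Hydraulic gradient i = (48.40 − 48.27) / 247 = 0.13 / 247 = 0.0005263.
Darcy flux q = K · i = 3.680 × 0.0005263 = 0.001937 m/day.
Seepage velocity v = q / n_e = 0.001937 / 0.21 = 0.009223 m/day.

0.00922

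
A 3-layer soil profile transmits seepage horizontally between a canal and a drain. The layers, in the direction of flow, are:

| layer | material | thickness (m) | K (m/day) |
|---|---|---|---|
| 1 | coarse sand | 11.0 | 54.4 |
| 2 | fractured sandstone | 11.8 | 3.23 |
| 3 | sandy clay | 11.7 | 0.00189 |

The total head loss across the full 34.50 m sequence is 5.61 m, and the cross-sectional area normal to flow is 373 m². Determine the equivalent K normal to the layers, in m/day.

0.00557

Flow is perpendicular to layering, so the layers act in series and the equivalent K is the thickness-weighted harmonic mean.
Total thickness L = 11.0 + 11.8 + 11.7 = 34.50 m.
Σ(b_i/K_i) = 11.0/54.4 + 11.8/3.23 + 11.7/0.00189 = 6194 d.
K_eq = L / Σ(b_i/K_i) = 34.50 / 6194 = 0.005570 m/day.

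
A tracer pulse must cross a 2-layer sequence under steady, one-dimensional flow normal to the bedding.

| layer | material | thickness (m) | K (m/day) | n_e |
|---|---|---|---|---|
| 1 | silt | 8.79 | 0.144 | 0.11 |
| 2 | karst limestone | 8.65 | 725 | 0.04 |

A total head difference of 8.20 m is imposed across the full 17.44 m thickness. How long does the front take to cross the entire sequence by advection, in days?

9.78

With flow normal to the layers, continuity requires the same specific discharge q through every layer.
Σ(b_i/K_i) = 8.79/0.144 + 8.65/725 = 61.05 d.
q = Δh / Σ(b_i/K_i) = 8.20 / 61.05 = 0.1343 m/day.
In each layer the seepage velocity is v_i = q/n_i, so the layer transit time is t_i = b_i·n_i / q:
  layer 1 (silt): t_1 = 8.79 × 0.11 / 0.1343 = 7.199 d
  layer 2 (karst limestone): t_2 = 8.65 × 0.04 / 0.1343 = 2.576 d
Total t = Σ t_i = 9.775 days.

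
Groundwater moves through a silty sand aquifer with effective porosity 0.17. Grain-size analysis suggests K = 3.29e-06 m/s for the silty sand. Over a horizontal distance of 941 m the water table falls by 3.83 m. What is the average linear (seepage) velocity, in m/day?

0.00681

Convert K: 3.29e-06 m/s × 86400 = 0.2843 m/day.
Hydraulic gradient i = Δh / L = 3.83 / 941 = 0.004070.
Darcy flux q = K · i = 0.2843 × 0.004070 = 0.001157 m/day.
Seepage velocity v = q / n_e = 0.001157 / 0.17 = 0.006806 m/day.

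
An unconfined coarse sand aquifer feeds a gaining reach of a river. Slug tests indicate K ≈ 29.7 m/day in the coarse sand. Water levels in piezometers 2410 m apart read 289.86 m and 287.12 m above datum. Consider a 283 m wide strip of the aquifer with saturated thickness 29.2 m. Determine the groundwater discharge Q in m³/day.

Cross-sectional area A = 283 × 29.2 = 8264 m².
Hydraulic gradient i = (289.86 − 287.12) / 2410 = 2.74 / 2410 = 0.001137.
Darcy's law: Q = K · A · i = 29.70 × 8264 × 0.001137 = 279.0 m³/day.

279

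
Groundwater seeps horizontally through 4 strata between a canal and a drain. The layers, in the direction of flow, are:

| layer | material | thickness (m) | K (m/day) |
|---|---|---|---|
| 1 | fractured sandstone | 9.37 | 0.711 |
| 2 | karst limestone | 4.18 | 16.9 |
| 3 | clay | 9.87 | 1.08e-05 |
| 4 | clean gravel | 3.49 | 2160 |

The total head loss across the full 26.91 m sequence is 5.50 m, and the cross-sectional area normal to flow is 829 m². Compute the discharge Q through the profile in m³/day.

Flow is perpendicular to layering, so the layers act in series and the equivalent K is the thickness-weighted harmonic mean.
Total thickness L = 9.37 + 4.18 + 9.87 + 3.49 = 26.91 m.
Σ(b_i/K_i) = 9.37/0.711 + 4.18/16.9 + 9.87/1.08e-05 + 3.49/2160 = 9.139e+05 d.
K_eq = L / Σ(b_i/K_i) = 26.91 / 9.139e+05 = 2.945e-05 m/day.
Q = K_eq · A · (Δh/L) = 2.945e-05 × 829 × (5.50/26.91) = 0.004989 m³/day.

0.00499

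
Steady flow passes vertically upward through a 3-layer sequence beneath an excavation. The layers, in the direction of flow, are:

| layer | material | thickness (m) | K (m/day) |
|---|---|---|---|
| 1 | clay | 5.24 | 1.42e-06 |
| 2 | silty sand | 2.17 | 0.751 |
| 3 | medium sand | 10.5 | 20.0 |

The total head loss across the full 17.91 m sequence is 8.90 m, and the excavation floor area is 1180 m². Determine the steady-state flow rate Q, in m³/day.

Flow is perpendicular to layering, so the layers act in series and the equivalent K is the thickness-weighted harmonic mean.
Total thickness L = 5.24 + 2.17 + 10.5 = 17.91 m.
Σ(b_i/K_i) = 5.24/1.42e-06 + 2.17/0.751 + 10.5/20.0 = 3.690e+06 d.
K_eq = L / Σ(b_i/K_i) = 17.91 / 3.690e+06 = 4.853e-06 m/day.
Q = K_eq · A · (Δh/L) = 4.853e-06 × 1180 × (8.90/17.91) = 0.002846 m³/day.

0.00285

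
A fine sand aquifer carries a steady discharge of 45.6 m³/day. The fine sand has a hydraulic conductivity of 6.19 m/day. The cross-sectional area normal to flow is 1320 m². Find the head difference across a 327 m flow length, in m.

From Q = K·A·i, i = Q / (K·A) = 45.6 / (6.190 × 1320) = 0.005581.
Head loss Δh = i · L = 0.005581 × 327 = 1.825 m.

1.82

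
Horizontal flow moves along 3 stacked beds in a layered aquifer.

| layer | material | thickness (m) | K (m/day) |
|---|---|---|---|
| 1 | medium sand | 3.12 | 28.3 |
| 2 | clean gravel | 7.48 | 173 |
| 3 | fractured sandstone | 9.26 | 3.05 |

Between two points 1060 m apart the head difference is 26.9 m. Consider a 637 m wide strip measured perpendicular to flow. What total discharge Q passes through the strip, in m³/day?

Flow is parallel to layering, so each bed carries its own Darcy discharge and the transmissivities add.
Σ(K_i·b_i) = 28.3×3.12 + 173×7.48 + 3.05×9.26 = 1411 m²/day.
Hydraulic gradient i = Δh / L = 26.9 / 1060 = 0.02538.
Q = Σ(K_i·b_i) · W · i = 1411 × 637 × 0.02538 = 22803 m³/day.

22800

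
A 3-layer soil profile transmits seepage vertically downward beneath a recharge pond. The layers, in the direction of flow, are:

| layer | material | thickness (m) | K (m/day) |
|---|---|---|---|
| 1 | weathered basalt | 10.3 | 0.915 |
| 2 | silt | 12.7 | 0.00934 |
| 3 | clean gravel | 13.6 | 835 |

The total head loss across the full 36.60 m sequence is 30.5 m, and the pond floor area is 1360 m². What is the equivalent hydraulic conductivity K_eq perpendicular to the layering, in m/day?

0.0267

Flow is perpendicular to layering, so the layers act in series and the equivalent K is the thickness-weighted harmonic mean.
Total thickness L = 10.3 + 12.7 + 13.6 = 36.60 m.
Σ(b_i/K_i) = 10.3/0.915 + 12.7/0.00934 + 13.6/835 = 1371 d.
K_eq = L / Σ(b_i/K_i) = 36.60 / 1371 = 0.02670 m/day.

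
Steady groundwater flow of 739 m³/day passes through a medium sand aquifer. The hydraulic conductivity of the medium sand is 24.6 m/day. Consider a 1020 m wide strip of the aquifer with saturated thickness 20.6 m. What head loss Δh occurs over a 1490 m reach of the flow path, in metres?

2.13

Cross-sectional area A = 1020 × 20.6 = 21012 m².
From Q = K·A·i, i = Q / (K·A) = 739 / (24.60 × 21012) = 0.001430.
Head loss Δh = i · L = 0.001430 × 1490 = 2.130 m.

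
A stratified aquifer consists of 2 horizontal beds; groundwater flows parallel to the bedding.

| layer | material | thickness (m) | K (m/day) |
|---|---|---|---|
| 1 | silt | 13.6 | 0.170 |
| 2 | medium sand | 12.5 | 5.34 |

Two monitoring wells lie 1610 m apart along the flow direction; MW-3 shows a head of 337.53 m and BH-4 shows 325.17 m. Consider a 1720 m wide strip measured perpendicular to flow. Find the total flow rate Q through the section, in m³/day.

912

Flow is parallel to layering, so each bed carries its own Darcy discharge and the transmissivities add.
Σ(K_i·b_i) = 0.170×13.6 + 5.34×12.5 = 69.06 m²/day.
Hydraulic gradient i = (337.53 − 325.17) / 1610 = 12.36 / 1610 = 0.007677.
Q = Σ(K_i·b_i) · W · i = 69.06 × 1720 × 0.007677 = 911.9 m³/day.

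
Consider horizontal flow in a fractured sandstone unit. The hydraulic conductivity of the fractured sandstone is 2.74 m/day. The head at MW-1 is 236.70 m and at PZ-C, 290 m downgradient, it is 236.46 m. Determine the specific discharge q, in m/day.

0.00227

Hydraulic gradient i = (236.70 − 236.46) / 290 = 0.24 / 290 = 0.0008276.
Specific discharge q = K · i = 2.740 × 0.0008276 = 0.002268 m/day.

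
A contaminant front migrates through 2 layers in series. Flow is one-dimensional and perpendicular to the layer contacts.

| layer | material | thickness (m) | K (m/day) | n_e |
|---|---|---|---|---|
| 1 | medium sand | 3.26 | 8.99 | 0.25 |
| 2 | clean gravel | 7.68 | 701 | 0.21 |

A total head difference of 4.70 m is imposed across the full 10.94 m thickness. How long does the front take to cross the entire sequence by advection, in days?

0.193

With flow normal to the layers, continuity requires the same specific discharge q through every layer.
Σ(b_i/K_i) = 3.26/8.99 + 7.68/701 = 0.3736 d.
q = Δh / Σ(b_i/K_i) = 4.70 / 0.3736 = 12.58 m/day.
In each layer the seepage velocity is v_i = q/n_i, so the layer transit time is t_i = b_i·n_i / q:
  layer 1 (medium sand): t_1 = 3.26 × 0.25 / 12.58 = 0.06478 d
  layer 2 (clean gravel): t_2 = 7.68 × 0.21 / 12.58 = 0.1282 d
Total t = Σ t_i = 0.1930 days.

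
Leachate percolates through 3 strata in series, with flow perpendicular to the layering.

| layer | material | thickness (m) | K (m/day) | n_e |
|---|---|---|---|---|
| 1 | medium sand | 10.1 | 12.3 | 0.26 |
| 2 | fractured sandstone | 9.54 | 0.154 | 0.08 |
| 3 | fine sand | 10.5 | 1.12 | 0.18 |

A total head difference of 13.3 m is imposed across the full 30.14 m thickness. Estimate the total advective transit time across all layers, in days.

28.6

With flow normal to the layers, continuity requires the same specific discharge q through every layer.
Σ(b_i/K_i) = 10.1/12.3 + 9.54/0.154 + 10.5/1.12 = 72.14 d.
q = Δh / Σ(b_i/K_i) = 13.3 / 72.14 = 0.1844 m/day.
In each layer the seepage velocity is v_i = q/n_i, so the layer transit time is t_i = b_i·n_i / q:
  layer 1 (medium sand): t_1 = 10.1 × 0.26 / 0.1844 = 14.24 d
  layer 2 (fractured sandstone): t_2 = 9.54 × 0.08 / 0.1844 = 4.140 d
  layer 3 (fine sand): t_3 = 10.5 × 0.18 / 0.1844 = 10.25 d
Total t = Σ t_i = 28.64 days.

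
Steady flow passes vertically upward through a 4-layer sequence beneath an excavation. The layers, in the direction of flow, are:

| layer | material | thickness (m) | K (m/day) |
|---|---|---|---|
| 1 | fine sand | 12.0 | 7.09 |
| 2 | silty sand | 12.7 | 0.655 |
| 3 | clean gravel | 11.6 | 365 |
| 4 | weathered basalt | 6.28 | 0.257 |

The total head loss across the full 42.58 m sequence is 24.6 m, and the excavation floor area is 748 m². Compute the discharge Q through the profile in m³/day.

Flow is perpendicular to layering, so the layers act in series and the equivalent K is the thickness-weighted harmonic mean.
Total thickness L = 12.0 + 12.7 + 11.6 + 6.28 = 42.58 m.
Σ(b_i/K_i) = 12.0/7.09 + 12.7/0.655 + 11.6/365 + 6.28/0.257 = 45.55 d.
K_eq = L / Σ(b_i/K_i) = 42.58 / 45.55 = 0.9348 m/day.
Q = K_eq · A · (Δh/L) = 0.9348 × 748 × (24.6/42.58) = 404.0 m³/day.

404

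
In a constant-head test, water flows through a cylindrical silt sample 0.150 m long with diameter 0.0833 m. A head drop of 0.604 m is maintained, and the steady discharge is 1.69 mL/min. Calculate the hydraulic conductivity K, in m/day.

Cross-sectional area A = π·(d/2)² = π × (0.0833/2)² = 0.005450 m².
Convert discharge: 1.69 mL/min = 2.817e-08 m³/s.
Darcy's law rearranged: K = Q·L / (A·Δh) = 2.817e-08 × 0.150 / (0.005450 × 0.604) = 1.284e-06 m/s = 0.1109 m/day.

0.111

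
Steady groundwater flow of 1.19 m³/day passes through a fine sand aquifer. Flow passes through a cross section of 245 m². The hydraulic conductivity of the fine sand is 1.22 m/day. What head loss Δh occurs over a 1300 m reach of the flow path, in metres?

From Q = K·A·i, i = Q / (K·A) = 1.19 / (1.220 × 245.0) = 0.003981.
Head loss Δh = i · L = 0.003981 × 1300 = 5.176 m.

5.18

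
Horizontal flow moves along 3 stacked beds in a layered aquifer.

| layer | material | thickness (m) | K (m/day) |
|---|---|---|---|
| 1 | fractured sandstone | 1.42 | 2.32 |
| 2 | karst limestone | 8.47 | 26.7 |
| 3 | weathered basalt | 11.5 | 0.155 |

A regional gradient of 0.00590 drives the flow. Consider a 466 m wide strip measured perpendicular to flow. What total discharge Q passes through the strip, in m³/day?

Flow is parallel to layering, so each bed carries its own Darcy discharge and the transmissivities add.
Σ(K_i·b_i) = 2.32×1.42 + 26.7×8.47 + 0.155×11.5 = 231.2 m²/day.
Hydraulic gradient i = 0.00590.
Q = Σ(K_i·b_i) · W · i = 231.2 × 466 × 0.005900 = 635.7 m³/day.

636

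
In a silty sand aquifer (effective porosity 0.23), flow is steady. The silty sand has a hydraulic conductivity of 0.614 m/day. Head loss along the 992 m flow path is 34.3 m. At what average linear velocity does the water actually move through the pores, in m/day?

0.0923

Hydraulic gradient i = Δh / L = 34.3 / 992 = 0.03458.
Darcy flux q = K · i = 0.6140 × 0.03458 = 0.02123 m/day.
Seepage velocity v = q / n_e = 0.02123 / 0.23 = 0.09230 m/day.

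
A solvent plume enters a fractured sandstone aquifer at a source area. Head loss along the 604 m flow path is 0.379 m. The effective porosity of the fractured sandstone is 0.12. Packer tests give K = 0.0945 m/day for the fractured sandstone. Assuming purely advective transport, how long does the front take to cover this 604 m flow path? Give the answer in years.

3350

Hydraulic gradient i = Δh / L = 0.379 / 604 = 0.0006275.
Darcy flux q = K · i = 0.09450 × 0.0006275 = 5.930e-05 m/day.
Seepage velocity v = q / n_e = 5.930e-05 / 0.12 = 0.0004941 m/day.
Travel time t = L / v = 604 / 0.0004941 = 1.222e+06 days = 3347 years.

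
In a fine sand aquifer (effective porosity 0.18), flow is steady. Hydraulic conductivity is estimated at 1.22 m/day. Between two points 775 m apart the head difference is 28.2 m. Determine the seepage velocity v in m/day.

Hydraulic gradient i = Δh / L = 28.2 / 775 = 0.03639.
Darcy flux q = K · i = 1.220 × 0.03639 = 0.04439 m/day.
Seepage velocity v = q / n_e = 0.04439 / 0.18 = 0.2466 m/day.

0.247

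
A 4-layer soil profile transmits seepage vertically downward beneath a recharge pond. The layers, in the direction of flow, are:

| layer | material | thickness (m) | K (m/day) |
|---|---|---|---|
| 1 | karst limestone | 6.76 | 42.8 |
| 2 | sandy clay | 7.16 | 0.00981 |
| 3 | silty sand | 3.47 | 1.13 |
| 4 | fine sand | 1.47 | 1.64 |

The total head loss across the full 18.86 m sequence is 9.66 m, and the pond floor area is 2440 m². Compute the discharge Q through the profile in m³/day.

32.1

Flow is perpendicular to layering, so the layers act in series and the equivalent K is the thickness-weighted harmonic mean.
Total thickness L = 6.76 + 7.16 + 3.47 + 1.47 = 18.86 m.
Σ(b_i/K_i) = 6.76/42.8 + 7.16/0.00981 + 3.47/1.13 + 1.47/1.64 = 734.0 d.
K_eq = L / Σ(b_i/K_i) = 18.86 / 734.0 = 0.02570 m/day.
Q = K_eq · A · (Δh/L) = 0.02570 × 2440 × (9.66/18.86) = 32.11 m³/day.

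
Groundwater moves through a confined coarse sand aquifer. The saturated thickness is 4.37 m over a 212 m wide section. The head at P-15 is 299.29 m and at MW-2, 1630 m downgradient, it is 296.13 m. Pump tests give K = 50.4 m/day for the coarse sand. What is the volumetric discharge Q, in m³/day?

90.5

Cross-sectional area A = 212 × 4.37 = 926.4 m².
Hydraulic gradient i = (299.29 − 296.13) / 1630 = 3.16 / 1630 = 0.001939.
Darcy's law: Q = K · A · i = 50.40 × 926.4 × 0.001939 = 90.52 m³/day.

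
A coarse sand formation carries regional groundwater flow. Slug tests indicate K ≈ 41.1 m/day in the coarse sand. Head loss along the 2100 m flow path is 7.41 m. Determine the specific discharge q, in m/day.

0.145

Hydraulic gradient i = Δh / L = 7.41 / 2100 = 0.003529.
Specific discharge q = K · i = 41.10 × 0.003529 = 0.1450 m/day.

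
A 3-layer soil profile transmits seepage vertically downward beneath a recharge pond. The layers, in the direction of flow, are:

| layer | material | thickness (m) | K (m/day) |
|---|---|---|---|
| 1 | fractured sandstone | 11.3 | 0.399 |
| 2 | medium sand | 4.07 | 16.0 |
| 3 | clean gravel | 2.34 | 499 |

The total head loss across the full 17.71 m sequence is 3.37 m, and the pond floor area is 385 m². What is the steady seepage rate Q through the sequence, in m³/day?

45.4

Flow is perpendicular to layering, so the layers act in series and the equivalent K is the thickness-weighted harmonic mean.
Total thickness L = 11.3 + 4.07 + 2.34 = 17.71 m.
Σ(b_i/K_i) = 11.3/0.399 + 4.07/16.0 + 2.34/499 = 28.58 d.
K_eq = L / Σ(b_i/K_i) = 17.71 / 28.58 = 0.6197 m/day.
Q = K_eq · A · (Δh/L) = 0.6197 × 385 × (3.37/17.71) = 45.40 m³/day.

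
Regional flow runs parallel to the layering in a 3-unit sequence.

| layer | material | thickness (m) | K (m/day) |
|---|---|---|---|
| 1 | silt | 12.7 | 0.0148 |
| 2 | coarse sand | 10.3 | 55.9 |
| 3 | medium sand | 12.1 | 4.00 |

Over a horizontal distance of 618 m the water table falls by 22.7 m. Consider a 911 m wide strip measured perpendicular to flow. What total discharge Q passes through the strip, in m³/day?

Flow is parallel to layering, so each bed carries its own Darcy discharge and the transmissivities add.
Σ(K_i·b_i) = 0.0148×12.7 + 55.9×10.3 + 4.00×12.1 = 624.4 m²/day.
Hydraulic gradient i = Δh / L = 22.7 / 618 = 0.03673.
Q = Σ(K_i·b_i) · W · i = 624.4 × 911 × 0.03673 = 20892 m³/day.

20900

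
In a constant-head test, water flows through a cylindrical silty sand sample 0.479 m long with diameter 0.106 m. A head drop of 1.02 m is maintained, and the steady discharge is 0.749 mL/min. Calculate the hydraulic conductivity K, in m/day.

Cross-sectional area A = π·(d/2)² = π × (0.106/2)² = 0.008825 m².
Convert discharge: 0.749 mL/min = 1.248e-08 m³/s.
Darcy's law rearranged: K = Q·L / (A·Δh) = 1.248e-08 × 0.479 / (0.008825 × 1.02) = 6.643e-07 m/s = 0.05740 m/day.

0.0574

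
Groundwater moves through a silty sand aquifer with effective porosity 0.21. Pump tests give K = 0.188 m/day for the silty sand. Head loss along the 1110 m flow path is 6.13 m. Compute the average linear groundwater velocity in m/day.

0.00494

Hydraulic gradient i = Δh / L = 6.13 / 1110 = 0.005523.
Darcy flux q = K · i = 0.1880 × 0.005523 = 0.001038 m/day.
Seepage velocity v = q / n_e = 0.001038 / 0.21 = 0.004944 m/day.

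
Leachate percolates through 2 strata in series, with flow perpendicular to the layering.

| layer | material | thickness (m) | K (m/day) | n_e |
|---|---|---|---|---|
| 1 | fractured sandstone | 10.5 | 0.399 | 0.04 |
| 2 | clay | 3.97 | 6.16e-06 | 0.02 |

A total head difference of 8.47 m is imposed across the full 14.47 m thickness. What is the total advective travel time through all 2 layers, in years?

With flow normal to the layers, continuity requires the same specific discharge q through every layer.
Σ(b_i/K_i) = 10.5/0.399 + 3.97/6.16e-06 = 6.445e+05 d.
q = Δh / Σ(b_i/K_i) = 8.47 / 6.445e+05 = 1.314e-05 m/day.
In each layer the seepage velocity is v_i = q/n_i, so the layer transit time is t_i = b_i·n_i / q:
  layer 1 (fractured sandstone): t_1 = 10.5 × 0.04 / 1.314e-05 = 31959 d
  layer 2 (clay): t_2 = 3.97 × 0.02 / 1.314e-05 = 6042 d
Total t = Σ t_i = 38001 days = 104.0 years.

104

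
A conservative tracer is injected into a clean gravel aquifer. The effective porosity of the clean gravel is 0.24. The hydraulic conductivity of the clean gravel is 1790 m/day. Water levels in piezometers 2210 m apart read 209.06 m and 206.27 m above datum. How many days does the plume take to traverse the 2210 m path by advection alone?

235

Hydraulic gradient i = (209.06 − 206.27) / 2210 = 2.79 / 2210 = 0.001262.
Darcy flux q = K · i = 1790 × 0.001262 = 2.260 m/day.
Seepage velocity v = q / n_e = 2.260 / 0.24 = 9.416 m/day.
Travel time t = L / v = 2210 / 9.416 = 234.7 days.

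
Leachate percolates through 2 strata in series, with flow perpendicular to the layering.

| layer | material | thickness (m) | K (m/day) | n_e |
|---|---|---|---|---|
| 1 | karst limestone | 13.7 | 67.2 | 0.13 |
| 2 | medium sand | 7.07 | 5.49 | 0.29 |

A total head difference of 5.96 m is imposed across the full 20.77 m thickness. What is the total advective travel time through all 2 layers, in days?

0.959

With flow normal to the layers, continuity requires the same specific discharge q through every layer.
Σ(b_i/K_i) = 13.7/67.2 + 7.07/5.49 = 1.492 d.
q = Δh / Σ(b_i/K_i) = 5.96 / 1.492 = 3.996 m/day.
In each layer the seepage velocity is v_i = q/n_i, so the layer transit time is t_i = b_i·n_i / q:
  layer 1 (karst limestone): t_1 = 13.7 × 0.13 / 3.996 = 0.4457 d
  layer 2 (medium sand): t_2 = 7.07 × 0.29 / 3.996 = 0.5131 d
Total t = Σ t_i = 0.9589 days.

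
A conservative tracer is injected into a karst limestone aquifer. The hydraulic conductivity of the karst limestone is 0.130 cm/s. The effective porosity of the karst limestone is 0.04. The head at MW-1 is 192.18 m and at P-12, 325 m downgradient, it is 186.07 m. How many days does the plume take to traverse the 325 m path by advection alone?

Convert K: 0.130 cm/s × 864 = 112.3 m/day.
Hydraulic gradient i = (192.18 − 186.07) / 325 = 6.11 / 325 = 0.01880.
Darcy flux q = K · i = 112.3 × 0.01880 = 2.112 m/day.
Seepage velocity v = q / n_e = 2.112 / 0.04 = 52.79 m/day.
Travel time t = L / v = 325 / 52.79 = 6.156 days.

6.16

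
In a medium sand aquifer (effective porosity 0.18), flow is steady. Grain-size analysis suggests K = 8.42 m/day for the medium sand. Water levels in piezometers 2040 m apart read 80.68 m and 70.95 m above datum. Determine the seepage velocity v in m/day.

Hydraulic gradient i = (80.68 − 70.95) / 2040 = 9.73 / 2040 = 0.004770.
Darcy flux q = K · i = 8.420 × 0.004770 = 0.04016 m/day.
Seepage velocity v = q / n_e = 0.04016 / 0.18 = 0.2231 m/day.

0.223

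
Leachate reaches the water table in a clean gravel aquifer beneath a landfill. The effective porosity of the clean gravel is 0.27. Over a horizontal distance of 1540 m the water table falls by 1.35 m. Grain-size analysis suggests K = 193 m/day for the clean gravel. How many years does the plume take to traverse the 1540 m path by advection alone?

Hydraulic gradient i = Δh / L = 1.35 / 1540 = 0.0008766.
Darcy flux q = K · i = 193.0 × 0.0008766 = 0.1692 m/day.
Seepage velocity v = q / n_e = 0.1692 / 0.27 = 0.6266 m/day.
Travel time t = L / v = 1540 / 0.6266 = 2458 days = 6.729 years.

6.73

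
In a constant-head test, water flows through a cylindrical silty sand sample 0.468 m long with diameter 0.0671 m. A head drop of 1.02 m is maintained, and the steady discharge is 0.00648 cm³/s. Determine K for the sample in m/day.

Cross-sectional area A = π·(d/2)² = π × (0.0671/2)² = 0.003536 m².
Convert discharge: 0.00648 cm³/s = 6.480e-09 m³/s.
Darcy's law rearranged: K = Q·L / (A·Δh) = 6.480e-09 × 0.468 / (0.003536 × 1.02) = 8.408e-07 m/s = 0.07264 m/day.

0.0726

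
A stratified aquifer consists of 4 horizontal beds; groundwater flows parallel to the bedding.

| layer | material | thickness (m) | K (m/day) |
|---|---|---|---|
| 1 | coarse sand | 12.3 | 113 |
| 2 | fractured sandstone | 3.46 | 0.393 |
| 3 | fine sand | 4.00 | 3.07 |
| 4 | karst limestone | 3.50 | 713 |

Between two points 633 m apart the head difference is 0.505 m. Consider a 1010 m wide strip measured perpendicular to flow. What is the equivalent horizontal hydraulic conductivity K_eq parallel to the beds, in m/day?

Flow is parallel to layering, so each bed carries its own Darcy discharge and the transmissivities add.
Σ(K_i·b_i) = 113×12.3 + 0.393×3.46 + 3.07×4.00 + 713×3.50 = 3899 m²/day.
Total thickness b = 23.26 m, so K_eq = Σ(K_i·b_i)/b = 167.6 m/day.

168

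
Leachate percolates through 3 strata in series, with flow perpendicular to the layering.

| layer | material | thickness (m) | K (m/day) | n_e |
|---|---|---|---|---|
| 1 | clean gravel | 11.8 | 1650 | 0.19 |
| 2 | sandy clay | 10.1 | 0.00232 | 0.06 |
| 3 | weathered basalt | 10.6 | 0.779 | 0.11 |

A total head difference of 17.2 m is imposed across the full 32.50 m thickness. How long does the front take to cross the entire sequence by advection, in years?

2.79

With flow normal to the layers, continuity requires the same specific discharge q through every layer.
Σ(b_i/K_i) = 11.8/1650 + 10.1/0.00232 + 10.6/0.779 = 4367 d.
q = Δh / Σ(b_i/K_i) = 17.2 / 4367 = 0.003939 m/day.
In each layer the seepage velocity is v_i = q/n_i, so the layer transit time is t_i = b_i·n_i / q:
  layer 1 (clean gravel): t_1 = 11.8 × 0.19 / 0.003939 = 569.2 d
  layer 2 (sandy clay): t_2 = 10.1 × 0.06 / 0.003939 = 153.9 d
  layer 3 (weathered basalt): t_3 = 10.6 × 0.11 / 0.003939 = 296.0 d
Total t = Σ t_i = 1019 days = 2.790 years.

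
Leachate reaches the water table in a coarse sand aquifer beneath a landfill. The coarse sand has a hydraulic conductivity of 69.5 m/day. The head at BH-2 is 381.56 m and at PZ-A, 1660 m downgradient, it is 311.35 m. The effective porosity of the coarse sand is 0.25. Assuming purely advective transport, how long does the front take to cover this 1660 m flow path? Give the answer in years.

Hydraulic gradient i = (381.56 − 311.35) / 1660 = 70.21 / 1660 = 0.04230.
Darcy flux q = K · i = 69.50 × 0.04230 = 2.940 m/day.
Seepage velocity v = q / n_e = 2.940 / 0.25 = 11.76 m/day.
Travel time t = L / v = 1660 / 11.76 = 141.2 days = 0.3865 years.

0.387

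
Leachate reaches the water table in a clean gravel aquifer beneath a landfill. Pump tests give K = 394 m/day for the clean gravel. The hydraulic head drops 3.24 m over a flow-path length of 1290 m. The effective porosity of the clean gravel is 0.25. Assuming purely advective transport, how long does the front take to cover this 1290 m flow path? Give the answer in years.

0.892

Hydraulic gradient i = Δh / L = 3.24 / 1290 = 0.002512.
Darcy flux q = K · i = 394.0 × 0.002512 = 0.9896 m/day.
Seepage velocity v = q / n_e = 0.9896 / 0.25 = 3.958 m/day.
Travel time t = L / v = 1290 / 3.958 = 325.9 days = 0.8923 years.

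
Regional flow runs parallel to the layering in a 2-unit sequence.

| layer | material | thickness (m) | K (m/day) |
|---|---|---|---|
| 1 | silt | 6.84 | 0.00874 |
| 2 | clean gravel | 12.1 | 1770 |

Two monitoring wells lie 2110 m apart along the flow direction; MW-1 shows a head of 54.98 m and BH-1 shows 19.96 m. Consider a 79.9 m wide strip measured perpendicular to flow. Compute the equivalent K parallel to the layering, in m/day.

1130

Flow is parallel to layering, so each bed carries its own Darcy discharge and the transmissivities add.
Σ(K_i·b_i) = 0.00874×6.84 + 1770×12.1 = 21417 m²/day.
Total thickness b = 18.94 m, so K_eq = Σ(K_i·b_i)/b = 1131 m/day.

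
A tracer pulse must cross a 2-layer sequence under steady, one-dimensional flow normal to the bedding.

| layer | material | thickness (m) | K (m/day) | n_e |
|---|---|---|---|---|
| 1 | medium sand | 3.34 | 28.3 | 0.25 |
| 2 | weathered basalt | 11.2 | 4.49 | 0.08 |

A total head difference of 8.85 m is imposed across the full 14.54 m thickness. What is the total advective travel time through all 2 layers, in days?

With flow normal to the layers, continuity requires the same specific discharge q through every layer.
Σ(b_i/K_i) = 3.34/28.3 + 11.2/4.49 = 2.612 d.
q = Δh / Σ(b_i/K_i) = 8.85 / 2.612 = 3.388 m/day.
In each layer the seepage velocity is v_i = q/n_i, so the layer transit time is t_i = b_i·n_i / q:
  layer 1 (medium sand): t_1 = 3.34 × 0.25 / 3.388 = 0.2465 d
  layer 2 (weathered basalt): t_2 = 11.2 × 0.08 / 3.388 = 0.2645 d
Total t = Σ t_i = 0.5110 days.

0.511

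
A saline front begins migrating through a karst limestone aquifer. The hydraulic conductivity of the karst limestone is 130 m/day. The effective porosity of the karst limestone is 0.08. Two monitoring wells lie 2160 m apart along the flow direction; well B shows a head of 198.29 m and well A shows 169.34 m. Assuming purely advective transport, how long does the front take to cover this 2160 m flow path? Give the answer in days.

99.2

Hydraulic gradient i = (198.29 − 169.34) / 2160 = 28.95 / 2160 = 0.01340.
Darcy flux q = K · i = 130.0 × 0.01340 = 1.742 m/day.
Seepage velocity v = q / n_e = 1.742 / 0.08 = 21.78 m/day.
Travel time t = L / v = 2160 / 21.78 = 99.18 days.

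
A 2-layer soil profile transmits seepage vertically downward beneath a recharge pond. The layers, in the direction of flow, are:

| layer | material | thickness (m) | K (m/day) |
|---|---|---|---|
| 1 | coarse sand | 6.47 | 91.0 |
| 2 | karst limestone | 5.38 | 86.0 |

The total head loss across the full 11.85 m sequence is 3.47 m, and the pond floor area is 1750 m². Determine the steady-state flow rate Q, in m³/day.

45400

Flow is perpendicular to layering, so the layers act in series and the equivalent K is the thickness-weighted harmonic mean.
Total thickness L = 6.47 + 5.38 = 11.85 m.
Σ(b_i/K_i) = 6.47/91.0 + 5.38/86.0 = 0.1337 d.
K_eq = L / Σ(b_i/K_i) = 11.85 / 0.1337 = 88.66 m/day.
Q = K_eq · A · (Δh/L) = 88.66 × 1750 × (3.47/11.85) = 45433 m³/day.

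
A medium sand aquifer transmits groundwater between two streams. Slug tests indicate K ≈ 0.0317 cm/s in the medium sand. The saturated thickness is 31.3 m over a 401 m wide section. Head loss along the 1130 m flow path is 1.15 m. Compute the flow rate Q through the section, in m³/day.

Convert K: 0.0317 cm/s × 864 = 27.39 m/day.
Cross-sectional area A = 401 × 31.3 = 12551 m².
Hydraulic gradient i = Δh / L = 1.15 / 1130 = 0.001018.
Darcy's law: Q = K · A · i = 27.39 × 12551 × 0.001018 = 349.8 m³/day.

350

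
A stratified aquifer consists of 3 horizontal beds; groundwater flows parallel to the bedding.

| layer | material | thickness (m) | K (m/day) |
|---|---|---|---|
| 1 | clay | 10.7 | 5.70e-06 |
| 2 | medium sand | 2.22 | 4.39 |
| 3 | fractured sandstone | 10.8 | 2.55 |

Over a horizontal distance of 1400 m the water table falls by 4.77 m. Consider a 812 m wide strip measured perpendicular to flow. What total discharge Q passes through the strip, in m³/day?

103

Flow is parallel to layering, so each bed carries its own Darcy discharge and the transmissivities add.
Σ(K_i·b_i) = 5.70e-06×10.7 + 4.39×2.22 + 2.55×10.8 = 37.29 m²/day.
Hydraulic gradient i = Δh / L = 4.77 / 1400 = 0.003407.
Q = Σ(K_i·b_i) · W · i = 37.29 × 812 × 0.003407 = 103.2 m³/day.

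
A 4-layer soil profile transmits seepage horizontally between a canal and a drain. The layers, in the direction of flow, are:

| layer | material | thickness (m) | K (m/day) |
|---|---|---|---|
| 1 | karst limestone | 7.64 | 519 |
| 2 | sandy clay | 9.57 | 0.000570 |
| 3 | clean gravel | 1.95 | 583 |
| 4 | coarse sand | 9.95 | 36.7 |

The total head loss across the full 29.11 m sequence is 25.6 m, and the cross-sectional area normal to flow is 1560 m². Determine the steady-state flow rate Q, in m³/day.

Flow is perpendicular to layering, so the layers act in series and the equivalent K is the thickness-weighted harmonic mean.
Total thickness L = 7.64 + 9.57 + 1.95 + 9.95 = 29.11 m.
Σ(b_i/K_i) = 7.64/519 + 9.57/0.000570 + 1.95/583 + 9.95/36.7 = 16790 d.
K_eq = L / Σ(b_i/K_i) = 29.11 / 16790 = 0.001734 m/day.
Q = K_eq · A · (Δh/L) = 0.001734 × 1560 × (25.6/29.11) = 2.379 m³/day.

2.38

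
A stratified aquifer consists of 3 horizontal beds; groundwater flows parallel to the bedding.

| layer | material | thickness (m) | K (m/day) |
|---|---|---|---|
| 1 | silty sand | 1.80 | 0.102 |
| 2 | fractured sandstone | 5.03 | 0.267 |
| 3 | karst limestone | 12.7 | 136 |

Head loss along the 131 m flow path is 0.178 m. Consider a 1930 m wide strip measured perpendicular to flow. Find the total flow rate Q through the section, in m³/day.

Flow is parallel to layering, so each bed carries its own Darcy discharge and the transmissivities add.
Σ(K_i·b_i) = 0.102×1.80 + 0.267×5.03 + 136×12.7 = 1729 m²/day.
Hydraulic gradient i = Δh / L = 0.178 / 131 = 0.001359.
Q = Σ(K_i·b_i) · W · i = 1729 × 1930 × 0.001359 = 4533 m³/day.

4530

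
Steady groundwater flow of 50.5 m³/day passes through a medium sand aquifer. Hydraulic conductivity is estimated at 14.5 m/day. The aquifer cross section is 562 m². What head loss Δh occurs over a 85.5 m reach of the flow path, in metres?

From Q = K·A·i, i = Q / (K·A) = 50.5 / (14.50 × 562.0) = 0.006197.
Head loss Δh = i · L = 0.006197 × 85.5 = 0.5299 m.

0.530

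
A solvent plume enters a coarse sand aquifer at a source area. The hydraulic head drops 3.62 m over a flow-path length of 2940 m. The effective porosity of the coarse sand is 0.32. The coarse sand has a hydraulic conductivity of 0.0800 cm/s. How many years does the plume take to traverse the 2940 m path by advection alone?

Convert K: 0.0800 cm/s × 864 = 69.12 m/day.
Hydraulic gradient i = Δh / L = 3.62 / 2940 = 0.001231.
Darcy flux q = K · i = 69.12 × 0.001231 = 0.08511 m/day.
Seepage velocity v = q / n_e = 0.08511 / 0.32 = 0.2660 m/day.
Travel time t = L / v = 2940 / 0.2660 = 11054 days = 30.27 years.

30.3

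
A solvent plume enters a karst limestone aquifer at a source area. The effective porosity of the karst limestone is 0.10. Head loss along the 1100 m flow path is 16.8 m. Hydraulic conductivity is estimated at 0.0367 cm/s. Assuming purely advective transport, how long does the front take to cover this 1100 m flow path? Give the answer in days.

227

Convert K: 0.0367 cm/s × 864 = 31.71 m/day.
Hydraulic gradient i = Δh / L = 16.8 / 1100 = 0.01527.
Darcy flux q = K · i = 31.71 × 0.01527 = 0.4843 m/day.
Seepage velocity v = q / n_e = 0.4843 / 0.10 = 4.843 m/day.
Travel time t = L / v = 1100 / 4.843 = 227.1 days.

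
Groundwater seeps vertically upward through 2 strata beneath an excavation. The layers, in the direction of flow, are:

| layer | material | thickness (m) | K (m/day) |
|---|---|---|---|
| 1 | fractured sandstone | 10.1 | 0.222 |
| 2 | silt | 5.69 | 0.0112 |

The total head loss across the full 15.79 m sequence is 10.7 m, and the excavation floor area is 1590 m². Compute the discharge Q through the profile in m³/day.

Flow is perpendicular to layering, so the layers act in series and the equivalent K is the thickness-weighted harmonic mean.
Total thickness L = 10.1 + 5.69 = 15.79 m.
Σ(b_i/K_i) = 10.1/0.222 + 5.69/0.0112 = 553.5 d.
K_eq = L / Σ(b_i/K_i) = 15.79 / 553.5 = 0.02853 m/day.
Q = K_eq · A · (Δh/L) = 0.02853 × 1590 × (10.7/15.79) = 30.74 m³/day.

30.7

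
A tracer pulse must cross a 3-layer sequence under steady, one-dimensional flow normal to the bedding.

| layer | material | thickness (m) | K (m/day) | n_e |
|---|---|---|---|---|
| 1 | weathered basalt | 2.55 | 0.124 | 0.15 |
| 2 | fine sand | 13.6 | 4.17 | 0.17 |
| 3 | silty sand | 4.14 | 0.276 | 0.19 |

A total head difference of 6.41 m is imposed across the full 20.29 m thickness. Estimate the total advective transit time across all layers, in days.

21.1

With flow normal to the layers, continuity requires the same specific discharge q through every layer.
Σ(b_i/K_i) = 2.55/0.124 + 13.6/4.17 + 4.14/0.276 = 38.83 d.
q = Δh / Σ(b_i/K_i) = 6.41 / 38.83 = 0.1651 m/day.
In each layer the seepage velocity is v_i = q/n_i, so the layer transit time is t_i = b_i·n_i / q:
  layer 1 (weathered basalt): t_1 = 2.55 × 0.15 / 0.1651 = 2.317 d
  layer 2 (fine sand): t_2 = 13.6 × 0.17 / 0.1651 = 14.00 d
  layer 3 (silty sand): t_3 = 4.14 × 0.19 / 0.1651 = 4.765 d
Total t = Σ t_i = 21.09 days.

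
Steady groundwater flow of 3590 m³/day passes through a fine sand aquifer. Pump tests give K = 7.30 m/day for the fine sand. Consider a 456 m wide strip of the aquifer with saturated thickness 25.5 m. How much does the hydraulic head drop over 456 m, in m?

19.3

Cross-sectional area A = 456 × 25.5 = 11628 m².
From Q = K·A·i, i = Q / (K·A) = 3590 / (7.300 × 11628) = 0.04229.
Head loss Δh = i · L = 0.04229 × 456 = 19.29 m.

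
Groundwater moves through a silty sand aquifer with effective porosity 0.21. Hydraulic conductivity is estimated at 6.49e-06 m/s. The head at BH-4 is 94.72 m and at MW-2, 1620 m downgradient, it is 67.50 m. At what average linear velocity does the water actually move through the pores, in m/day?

Convert K: 6.49e-06 m/s × 86400 = 0.5607 m/day.
Hydraulic gradient i = (94.72 − 67.50) / 1620 = 27.22 / 1620 = 0.01680.
Darcy flux q = K · i = 0.5607 × 0.01680 = 0.009422 m/day.
Seepage velocity v = q / n_e = 0.009422 / 0.21 = 0.04487 m/day.

0.0449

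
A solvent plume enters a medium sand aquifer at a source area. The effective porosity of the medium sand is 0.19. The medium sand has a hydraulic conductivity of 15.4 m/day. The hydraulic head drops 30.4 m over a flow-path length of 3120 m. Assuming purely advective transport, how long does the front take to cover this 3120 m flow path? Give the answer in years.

10.8

Hydraulic gradient i = Δh / L = 30.4 / 3120 = 0.009744.
Darcy flux q = K · i = 15.40 × 0.009744 = 0.1501 m/day.
Seepage velocity v = q / n_e = 0.1501 / 0.19 = 0.7897 m/day.
Travel time t = L / v = 3120 / 0.7897 = 3951 days = 10.82 years.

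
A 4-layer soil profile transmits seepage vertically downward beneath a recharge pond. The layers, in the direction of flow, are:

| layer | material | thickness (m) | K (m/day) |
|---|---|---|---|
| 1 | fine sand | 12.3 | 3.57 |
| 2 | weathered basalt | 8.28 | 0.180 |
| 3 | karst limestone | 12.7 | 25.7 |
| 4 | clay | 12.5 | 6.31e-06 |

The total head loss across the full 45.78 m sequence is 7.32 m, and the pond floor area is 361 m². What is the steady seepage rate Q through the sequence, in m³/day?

0.00133

Flow is perpendicular to layering, so the layers act in series and the equivalent K is the thickness-weighted harmonic mean.
Total thickness L = 12.3 + 8.28 + 12.7 + 12.5 = 45.78 m.
Σ(b_i/K_i) = 12.3/3.57 + 8.28/0.180 + 12.7/25.7 + 12.5/6.31e-06 = 1.981e+06 d.
K_eq = L / Σ(b_i/K_i) = 45.78 / 1.981e+06 = 2.311e-05 m/day.
Q = K_eq · A · (Δh/L) = 2.311e-05 × 361 × (7.32/45.78) = 0.001334 m³/day.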